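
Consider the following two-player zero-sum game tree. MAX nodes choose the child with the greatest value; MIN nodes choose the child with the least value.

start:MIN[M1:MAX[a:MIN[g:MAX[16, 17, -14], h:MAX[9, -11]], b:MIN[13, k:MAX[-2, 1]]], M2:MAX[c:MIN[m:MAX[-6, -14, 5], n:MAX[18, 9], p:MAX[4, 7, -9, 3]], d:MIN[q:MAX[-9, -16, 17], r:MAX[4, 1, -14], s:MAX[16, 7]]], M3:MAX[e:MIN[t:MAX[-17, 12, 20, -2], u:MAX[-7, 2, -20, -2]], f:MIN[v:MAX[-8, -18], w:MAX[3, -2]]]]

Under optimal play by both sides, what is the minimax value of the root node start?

g (MAX): max(16, 17, -14) = 17
h (MAX): max(9, -11) = 9
a (MIN): min(17, 9) = 9
k (MAX): max(-2, 1) = 1
b (MIN): min(13, 1) = 1
M1 (MAX): max(9, 1) = 9
m (MAX): max(-6, -14, 5) = 5
n (MAX): max(18, 9) = 18
p (MAX): max(4, 7, -9, 3) = 7
c (MIN): min(5, 18, 7) = 5
q (MAX): max(-9, -16, 17) = 17
r (MAX): max(4, 1, -14) = 4
s (MAX): max(16, 7) = 16
d (MIN): min(17, 4, 16) = 4
M2 (MAX): max(5, 4) = 5
t (MAX): max(-17, 12, 20, -2) = 20
u (MAX): max(-7, 2, -20, -2) = 2
e (MIN): min(20, 2) = 2
v (MAX): max(-8, -18) = -8
w (MAX): max(3, -2) = 3
f (MIN): min(-8, 3) = -8
M3 (MAX): max(2, -8) = 2
start (MIN): min(9, 5, 2) = 2

2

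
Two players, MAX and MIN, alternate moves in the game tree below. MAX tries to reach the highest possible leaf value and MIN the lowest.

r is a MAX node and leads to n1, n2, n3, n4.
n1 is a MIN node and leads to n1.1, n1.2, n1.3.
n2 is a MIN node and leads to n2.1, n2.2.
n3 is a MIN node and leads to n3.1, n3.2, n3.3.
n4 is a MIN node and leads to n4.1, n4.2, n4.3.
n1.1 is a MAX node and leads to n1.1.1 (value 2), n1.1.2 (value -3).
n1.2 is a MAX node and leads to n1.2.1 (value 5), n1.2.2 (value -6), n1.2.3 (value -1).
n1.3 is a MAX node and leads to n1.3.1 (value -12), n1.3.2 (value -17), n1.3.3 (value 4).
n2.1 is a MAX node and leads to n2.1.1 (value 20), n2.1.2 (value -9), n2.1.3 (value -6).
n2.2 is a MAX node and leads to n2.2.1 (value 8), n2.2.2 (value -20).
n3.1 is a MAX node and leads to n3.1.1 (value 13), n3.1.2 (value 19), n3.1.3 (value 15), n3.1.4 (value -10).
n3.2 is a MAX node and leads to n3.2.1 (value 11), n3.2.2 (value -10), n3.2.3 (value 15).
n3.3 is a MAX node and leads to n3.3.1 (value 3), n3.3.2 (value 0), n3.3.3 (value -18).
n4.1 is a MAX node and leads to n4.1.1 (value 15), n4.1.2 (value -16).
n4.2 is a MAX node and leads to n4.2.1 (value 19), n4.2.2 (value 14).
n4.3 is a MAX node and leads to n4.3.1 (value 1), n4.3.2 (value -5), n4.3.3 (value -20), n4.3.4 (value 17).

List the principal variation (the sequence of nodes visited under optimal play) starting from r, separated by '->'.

n1.1 (MAX): max(2, -3) = 2
n1.2 (MAX): max(5, -6, -1) = 5
n1.3 (MAX): max(-12, -17, 4) = 4
n1 (MIN): min(2, 5, 4) = 2
n2.1 (MAX): max(20, -9, -6) = 20
n2.2 (MAX): max(8, -20) = 8
n2 (MIN): min(20, 8) = 8
n3.1 (MAX): max(13, 19, 15, -10) = 19
n3.2 (MAX): max(11, -10, 15) = 15
n3.3 (MAX): max(3, 0, -18) = 3
n3 (MIN): min(19, 15, 3) = 3
n4.1 (MAX): max(15, -16) = 15
n4.2 (MAX): max(19, 14) = 19
n4.3 (MAX): max(1, -5, -20, 17) = 17
n4 (MIN): min(15, 19, 17) = 15
r (MAX): max(2, 8, 3, 15) = 15
At r, MAX picks n4 (highest: 15).
At n4, MIN picks n4.1 (lowest: 15).
At n4.1, MAX picks n4.1.1 (highest: 15).
Terminal value 15.

r -> n4 -> n4.1 -> n4.1.1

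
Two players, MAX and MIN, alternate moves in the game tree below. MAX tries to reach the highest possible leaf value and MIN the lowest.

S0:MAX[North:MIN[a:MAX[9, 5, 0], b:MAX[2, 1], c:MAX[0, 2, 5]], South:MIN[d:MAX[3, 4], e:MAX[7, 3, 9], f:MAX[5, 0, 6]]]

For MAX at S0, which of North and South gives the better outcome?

South

a (MAX): max(9, 5, 0) = 9
b (MAX): max(2, 1) = 2
c (MAX): max(0, 2, 5) = 5
North (MIN): min(9, 2, 5) = 2
d (MAX): max(3, 4) = 4
e (MAX): max(7, 3, 9) = 9
f (MAX): max(5, 0, 6) = 6
South (MIN): min(4, 9, 6) = 4
MAX prefers the higher value; North=2, South=4. South is better since 4 > 2.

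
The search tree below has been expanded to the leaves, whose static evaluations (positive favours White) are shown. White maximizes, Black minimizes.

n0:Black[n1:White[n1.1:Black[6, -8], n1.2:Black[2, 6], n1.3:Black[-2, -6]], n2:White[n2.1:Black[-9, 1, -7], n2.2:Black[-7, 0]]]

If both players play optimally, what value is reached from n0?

-7

n1.1 (Black): min(6, -8) = -8
n1.2 (Black): min(2, 6) = 2
n1.3 (Black): min(-2, -6) = -6
n1 (White): max(-8, 2, -6) = 2
n2.1 (Black): min(-9, 1, -7) = -9
n2.2 (Black): min(-7, 0) = -7
n2 (White): max(-9, -7) = -7
n0 (Black): min(2, -7) = -7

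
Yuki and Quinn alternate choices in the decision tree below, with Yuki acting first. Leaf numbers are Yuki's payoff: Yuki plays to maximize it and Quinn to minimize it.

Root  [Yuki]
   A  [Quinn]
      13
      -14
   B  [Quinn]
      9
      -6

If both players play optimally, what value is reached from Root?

A (Quinn): min(13, -14) = -14
B (Quinn): min(9, -6) = -6
Root (Yuki): max(-14, -6) = -6

-6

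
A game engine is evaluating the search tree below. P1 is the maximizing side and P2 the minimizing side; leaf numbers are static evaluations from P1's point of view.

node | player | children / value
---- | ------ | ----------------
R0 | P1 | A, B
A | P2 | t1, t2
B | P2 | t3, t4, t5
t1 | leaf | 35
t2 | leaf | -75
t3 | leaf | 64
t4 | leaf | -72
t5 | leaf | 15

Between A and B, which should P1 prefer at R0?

B

A (P2): min(35, -75) = -75
B (P2): min(64, -72, 15) = -72
P1 prefers the higher value; A=-75, B=-72. B is better since -72 > -75.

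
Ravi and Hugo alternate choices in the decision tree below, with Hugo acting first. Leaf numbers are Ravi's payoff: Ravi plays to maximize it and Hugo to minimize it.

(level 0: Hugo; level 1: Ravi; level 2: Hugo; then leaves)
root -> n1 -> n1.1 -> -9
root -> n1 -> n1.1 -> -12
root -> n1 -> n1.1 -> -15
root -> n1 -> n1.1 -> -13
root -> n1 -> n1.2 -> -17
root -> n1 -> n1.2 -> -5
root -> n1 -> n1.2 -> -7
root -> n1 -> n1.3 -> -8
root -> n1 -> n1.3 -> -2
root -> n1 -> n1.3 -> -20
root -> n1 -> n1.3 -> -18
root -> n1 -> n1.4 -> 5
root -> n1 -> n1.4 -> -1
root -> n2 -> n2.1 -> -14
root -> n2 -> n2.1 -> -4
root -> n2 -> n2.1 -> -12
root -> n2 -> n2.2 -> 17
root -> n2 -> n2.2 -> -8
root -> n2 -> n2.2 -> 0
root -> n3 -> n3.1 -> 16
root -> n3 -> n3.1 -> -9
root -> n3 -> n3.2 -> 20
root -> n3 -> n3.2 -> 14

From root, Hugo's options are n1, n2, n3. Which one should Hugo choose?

n2

n1.1 (Hugo): min(-9, -12, -15, -13) = -15
n1.2 (Hugo): min(-17, -5, -7) = -17
n1.3 (Hugo): min(-8, -2, -20, -18) = -20
n1.4 (Hugo): min(5, -1) = -1
n1 (Ravi): max(-15, -17, -20, -1) = -1
n2.1 (Hugo): min(-14, -4, -12) = -14
n2.2 (Hugo): min(17, -8, 0) = -8
n2 (Ravi): max(-14, -8) = -8
n3.1 (Hugo): min(16, -9) = -9
n3.2 (Hugo): min(20, 14) = 14
n3 (Ravi): max(-9, 14) = 14
root (Hugo): min(-1, -8, 14) = -8
Hugo at root wants the lowest of {n1=-1, n2=-8, n3=14}, so chooses n2.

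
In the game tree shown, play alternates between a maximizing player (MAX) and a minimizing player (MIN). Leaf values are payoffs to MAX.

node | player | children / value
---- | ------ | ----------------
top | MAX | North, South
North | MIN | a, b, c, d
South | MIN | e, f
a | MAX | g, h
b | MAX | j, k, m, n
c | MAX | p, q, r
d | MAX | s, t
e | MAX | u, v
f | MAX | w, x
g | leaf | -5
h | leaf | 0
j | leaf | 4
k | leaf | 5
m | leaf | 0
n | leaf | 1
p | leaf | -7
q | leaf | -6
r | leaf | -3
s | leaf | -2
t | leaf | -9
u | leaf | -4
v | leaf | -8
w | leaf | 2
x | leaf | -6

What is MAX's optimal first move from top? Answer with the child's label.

a (MAX): max(-5, 0) = 0
b (MAX): max(4, 5, 0, 1) = 5
c (MAX): max(-7, -6, -3) = -3
d (MAX): max(-2, -9) = -2
North (MIN): min(0, 5, -3, -2) = -3
e (MAX): max(-4, -8) = -4
f (MAX): max(2, -6) = 2
South (MIN): min(-4, 2) = -4
top (MAX): max(-3, -4) = -3
MAX at top wants the highest of {North=-3, South=-4}, so chooses North.

North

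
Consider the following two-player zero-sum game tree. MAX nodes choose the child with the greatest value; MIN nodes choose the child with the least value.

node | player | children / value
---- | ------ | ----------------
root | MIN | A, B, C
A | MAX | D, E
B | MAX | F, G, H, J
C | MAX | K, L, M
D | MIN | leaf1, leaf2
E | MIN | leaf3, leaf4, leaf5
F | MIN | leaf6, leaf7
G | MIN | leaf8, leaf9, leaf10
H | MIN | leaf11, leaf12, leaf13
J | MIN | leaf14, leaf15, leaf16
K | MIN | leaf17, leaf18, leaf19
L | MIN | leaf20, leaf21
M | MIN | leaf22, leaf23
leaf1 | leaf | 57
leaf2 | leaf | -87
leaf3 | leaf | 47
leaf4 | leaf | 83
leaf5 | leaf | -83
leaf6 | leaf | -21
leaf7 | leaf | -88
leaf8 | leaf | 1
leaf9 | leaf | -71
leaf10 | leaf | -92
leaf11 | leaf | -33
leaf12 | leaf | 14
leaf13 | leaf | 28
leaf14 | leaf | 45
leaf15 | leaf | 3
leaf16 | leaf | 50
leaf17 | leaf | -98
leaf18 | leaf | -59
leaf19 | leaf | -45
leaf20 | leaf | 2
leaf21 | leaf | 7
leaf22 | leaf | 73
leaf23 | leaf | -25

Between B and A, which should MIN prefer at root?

A

F (MIN): min(-21, -88) = -88
G (MIN): min(1, -71, -92) = -92
H (MIN): min(-33, 14, 28) = -33
J (MIN): min(45, 3, 50) = 3
B (MAX): max(-88, -92, -33, 3) = 3
D (MIN): min(57, -87) = -87
E (MIN): min(47, 83, -83) = -83
A (MAX): max(-87, -83) = -83
MIN prefers the lower value; B=3, A=-83. A is better since -83 < 3.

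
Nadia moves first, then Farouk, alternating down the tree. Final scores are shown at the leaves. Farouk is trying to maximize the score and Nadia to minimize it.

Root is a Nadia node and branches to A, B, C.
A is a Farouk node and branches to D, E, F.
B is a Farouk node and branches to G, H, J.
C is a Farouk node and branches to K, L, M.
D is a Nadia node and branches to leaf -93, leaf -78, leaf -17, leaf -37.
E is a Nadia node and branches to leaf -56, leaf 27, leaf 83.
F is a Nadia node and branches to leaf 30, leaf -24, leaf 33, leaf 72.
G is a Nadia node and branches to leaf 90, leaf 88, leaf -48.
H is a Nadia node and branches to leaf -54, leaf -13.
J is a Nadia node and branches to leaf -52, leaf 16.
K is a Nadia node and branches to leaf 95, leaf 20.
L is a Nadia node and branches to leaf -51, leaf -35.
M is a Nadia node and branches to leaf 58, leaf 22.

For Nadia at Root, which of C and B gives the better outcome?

K (Nadia): min(95, 20) = 20
L (Nadia): min(-51, -35) = -51
M (Nadia): min(58, 22) = 22
C (Farouk): max(20, -51, 22) = 22
G (Nadia): min(90, 88, -48) = -48
H (Nadia): min(-54, -13) = -54
J (Nadia): min(-52, 16) = -52
B (Farouk): max(-48, -54, -52) = -48
Nadia prefers the lower value; C=22, B=-48. B is better since -48 < 22.

B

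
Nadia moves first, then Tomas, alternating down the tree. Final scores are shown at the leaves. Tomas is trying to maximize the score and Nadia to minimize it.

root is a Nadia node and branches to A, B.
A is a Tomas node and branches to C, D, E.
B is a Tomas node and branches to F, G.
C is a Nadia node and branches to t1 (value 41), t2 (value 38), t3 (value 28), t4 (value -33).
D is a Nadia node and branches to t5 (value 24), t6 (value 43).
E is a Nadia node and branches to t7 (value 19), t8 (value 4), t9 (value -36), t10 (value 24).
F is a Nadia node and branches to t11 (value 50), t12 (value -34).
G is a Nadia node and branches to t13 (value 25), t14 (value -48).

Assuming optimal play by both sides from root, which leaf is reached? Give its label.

t12

C (Nadia): min(41, 38, 28, -33) = -33
D (Nadia): min(24, 43) = 24
E (Nadia): min(19, 4, -36, 24) = -36
A (Tomas): max(-33, 24, -36) = 24
F (Nadia): min(50, -34) = -34
G (Nadia): min(25, -48) = -48
B (Tomas): max(-34, -48) = -34
root (Nadia): min(24, -34) = -34
At root, Nadia picks B (lowest: -34).
At B, Tomas picks F (highest: -34).
At F, Nadia picks t12 (lowest: -34).
Terminal value -34.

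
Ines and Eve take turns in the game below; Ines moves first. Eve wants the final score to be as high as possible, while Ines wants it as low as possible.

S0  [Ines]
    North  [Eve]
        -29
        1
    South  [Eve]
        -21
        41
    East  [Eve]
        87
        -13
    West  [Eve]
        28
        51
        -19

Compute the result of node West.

51

West (Eve): max(28, 51, -19) = 51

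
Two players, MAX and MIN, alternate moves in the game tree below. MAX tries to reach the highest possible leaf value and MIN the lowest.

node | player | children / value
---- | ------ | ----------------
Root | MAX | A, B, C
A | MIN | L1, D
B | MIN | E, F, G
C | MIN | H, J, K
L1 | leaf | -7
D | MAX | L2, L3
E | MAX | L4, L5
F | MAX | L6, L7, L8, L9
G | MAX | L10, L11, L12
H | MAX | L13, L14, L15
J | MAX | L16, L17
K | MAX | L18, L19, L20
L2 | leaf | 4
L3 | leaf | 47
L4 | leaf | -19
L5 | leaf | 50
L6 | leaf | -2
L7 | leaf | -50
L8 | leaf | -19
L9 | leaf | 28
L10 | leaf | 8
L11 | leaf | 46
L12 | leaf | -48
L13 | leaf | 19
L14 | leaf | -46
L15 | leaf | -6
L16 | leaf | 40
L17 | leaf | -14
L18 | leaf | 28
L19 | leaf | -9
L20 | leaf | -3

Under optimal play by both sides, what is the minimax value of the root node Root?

28

D (MAX): max(4, 47) = 47
A (MIN): min(-7, 47) = -7
E (MAX): max(-19, 50) = 50
F (MAX): max(-2, -50, -19, 28) = 28
G (MAX): max(8, 46, -48) = 46
B (MIN): min(50, 28, 46) = 28
H (MAX): max(19, -46, -6) = 19
J (MAX): max(40, -14) = 40
K (MAX): max(28, -9, -3) = 28
C (MIN): min(19, 40, 28) = 19
Root (MAX): max(-7, 28, 19) = 28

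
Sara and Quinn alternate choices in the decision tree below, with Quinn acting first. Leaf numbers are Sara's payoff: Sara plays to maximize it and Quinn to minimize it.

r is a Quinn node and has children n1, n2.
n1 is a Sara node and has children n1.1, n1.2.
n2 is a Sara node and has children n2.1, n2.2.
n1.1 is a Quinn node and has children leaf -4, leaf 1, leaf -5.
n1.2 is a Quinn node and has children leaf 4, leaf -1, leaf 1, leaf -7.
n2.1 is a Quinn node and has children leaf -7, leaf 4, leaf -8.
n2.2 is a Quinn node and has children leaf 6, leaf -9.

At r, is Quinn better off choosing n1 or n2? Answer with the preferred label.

n1.1 (Quinn): min(-4, 1, -5) = -5
n1.2 (Quinn): min(4, -1, 1, -7) = -7
n1 (Sara): max(-5, -7) = -5
n2.1 (Quinn): min(-7, 4, -8) = -8
n2.2 (Quinn): min(6, -9) = -9
n2 (Sara): max(-8, -9) = -8
Quinn prefers the lower value; n1=-5, n2=-8. n2 is better since -8 < -5.

n2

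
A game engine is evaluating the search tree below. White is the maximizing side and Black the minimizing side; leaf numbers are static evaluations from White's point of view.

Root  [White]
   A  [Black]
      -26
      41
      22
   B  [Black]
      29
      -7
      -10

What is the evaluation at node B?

B (Black): min(29, -7, -10) = -10

-10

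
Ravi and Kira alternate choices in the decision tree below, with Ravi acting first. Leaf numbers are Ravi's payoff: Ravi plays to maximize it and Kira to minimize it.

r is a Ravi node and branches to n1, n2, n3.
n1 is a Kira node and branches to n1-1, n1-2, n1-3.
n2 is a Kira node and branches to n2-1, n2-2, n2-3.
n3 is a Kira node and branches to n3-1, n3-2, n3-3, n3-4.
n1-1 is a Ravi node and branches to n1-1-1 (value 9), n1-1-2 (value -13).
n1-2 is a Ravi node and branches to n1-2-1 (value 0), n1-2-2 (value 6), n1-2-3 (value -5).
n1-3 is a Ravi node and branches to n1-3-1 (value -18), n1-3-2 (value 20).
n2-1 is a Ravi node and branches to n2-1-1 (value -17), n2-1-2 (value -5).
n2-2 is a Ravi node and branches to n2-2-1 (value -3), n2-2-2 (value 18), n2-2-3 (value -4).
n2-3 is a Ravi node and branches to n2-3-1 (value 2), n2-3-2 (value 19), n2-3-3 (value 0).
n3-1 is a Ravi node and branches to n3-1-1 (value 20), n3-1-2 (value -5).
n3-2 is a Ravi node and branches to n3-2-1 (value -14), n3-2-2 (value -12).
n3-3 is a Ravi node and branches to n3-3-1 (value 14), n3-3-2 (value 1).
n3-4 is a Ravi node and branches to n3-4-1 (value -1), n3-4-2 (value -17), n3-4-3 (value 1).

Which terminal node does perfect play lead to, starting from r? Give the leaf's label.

n1-2-2

n1-1 (Ravi): max(9, -13) = 9
n1-2 (Ravi): max(0, 6, -5) = 6
n1-3 (Ravi): max(-18, 20) = 20
n1 (Kira): min(9, 6, 20) = 6
n2-1 (Ravi): max(-17, -5) = -5
n2-2 (Ravi): max(-3, 18, -4) = 18
n2-3 (Ravi): max(2, 19, 0) = 19
n2 (Kira): min(-5, 18, 19) = -5
n3-1 (Ravi): max(20, -5) = 20
n3-2 (Ravi): max(-14, -12) = -12
n3-3 (Ravi): max(14, 1) = 14
n3-4 (Ravi): max(-1, -17, 1) = 1
n3 (Kira): min(20, -12, 14, 1) = -12
r (Ravi): max(6, -5, -12) = 6
At r, Ravi picks n1 (highest: 6).
At n1, Kira picks n1-2 (lowest: 6).
At n1-2, Ravi picks n1-2-2 (highest: 6).
Terminal value 6.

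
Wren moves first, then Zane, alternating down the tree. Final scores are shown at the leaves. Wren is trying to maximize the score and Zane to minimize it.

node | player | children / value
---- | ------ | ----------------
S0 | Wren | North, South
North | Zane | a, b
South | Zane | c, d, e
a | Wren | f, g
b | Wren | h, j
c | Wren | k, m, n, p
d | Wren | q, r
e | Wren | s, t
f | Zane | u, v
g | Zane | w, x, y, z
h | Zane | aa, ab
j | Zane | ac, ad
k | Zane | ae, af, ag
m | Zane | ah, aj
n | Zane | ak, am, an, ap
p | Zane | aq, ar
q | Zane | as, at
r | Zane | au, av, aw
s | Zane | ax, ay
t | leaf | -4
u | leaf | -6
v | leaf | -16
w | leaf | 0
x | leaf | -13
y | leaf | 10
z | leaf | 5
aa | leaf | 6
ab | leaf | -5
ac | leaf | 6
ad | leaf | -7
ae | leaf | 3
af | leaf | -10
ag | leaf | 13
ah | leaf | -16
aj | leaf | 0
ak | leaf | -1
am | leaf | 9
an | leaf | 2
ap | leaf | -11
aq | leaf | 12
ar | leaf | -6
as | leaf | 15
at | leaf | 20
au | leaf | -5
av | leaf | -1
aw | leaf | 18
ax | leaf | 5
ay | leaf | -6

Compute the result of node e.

-4

s (Zane): min(5, -6) = -6
e (Wren): max(-6, -4) = -4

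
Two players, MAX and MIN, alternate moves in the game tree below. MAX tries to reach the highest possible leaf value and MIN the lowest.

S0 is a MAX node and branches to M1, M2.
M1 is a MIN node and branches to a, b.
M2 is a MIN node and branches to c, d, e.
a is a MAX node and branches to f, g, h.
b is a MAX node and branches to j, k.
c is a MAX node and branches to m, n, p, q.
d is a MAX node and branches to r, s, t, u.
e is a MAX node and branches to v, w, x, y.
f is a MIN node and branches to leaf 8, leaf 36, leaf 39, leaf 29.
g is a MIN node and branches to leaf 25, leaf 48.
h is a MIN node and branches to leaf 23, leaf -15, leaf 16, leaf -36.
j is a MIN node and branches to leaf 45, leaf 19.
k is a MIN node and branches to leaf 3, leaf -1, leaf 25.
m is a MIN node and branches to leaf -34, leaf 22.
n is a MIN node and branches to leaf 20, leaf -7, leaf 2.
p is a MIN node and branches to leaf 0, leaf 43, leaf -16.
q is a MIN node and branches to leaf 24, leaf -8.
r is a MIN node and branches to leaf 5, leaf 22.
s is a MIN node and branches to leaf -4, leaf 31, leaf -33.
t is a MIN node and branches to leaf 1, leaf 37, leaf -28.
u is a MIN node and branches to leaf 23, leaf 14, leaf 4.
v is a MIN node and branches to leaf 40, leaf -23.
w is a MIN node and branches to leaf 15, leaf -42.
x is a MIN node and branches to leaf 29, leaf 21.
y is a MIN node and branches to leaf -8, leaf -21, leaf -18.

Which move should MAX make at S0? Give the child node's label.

f (MIN): min(8, 36, 39, 29) = 8
g (MIN): min(25, 48) = 25
h (MIN): min(23, -15, 16, -36) = -36
a (MAX): max(8, 25, -36) = 25
j (MIN): min(45, 19) = 19
k (MIN): min(3, -1, 25) = -1
b (MAX): max(19, -1) = 19
M1 (MIN): min(25, 19) = 19
m (MIN): min(-34, 22) = -34
n (MIN): min(20, -7, 2) = -7
p (MIN): min(0, 43, -16) = -16
q (MIN): min(24, -8) = -8
c (MAX): max(-34, -7, -16, -8) = -7
r (MIN): min(5, 22) = 5
s (MIN): min(-4, 31, -33) = -33
t (MIN): min(1, 37, -28) = -28
u (MIN): min(23, 14, 4) = 4
d (MAX): max(5, -33, -28, 4) = 5
v (MIN): min(40, -23) = -23
w (MIN): min(15, -42) = -42
x (MIN): min(29, 21) = 21
y (MIN): min(-8, -21, -18) = -21
e (MAX): max(-23, -42, 21, -21) = 21
M2 (MIN): min(-7, 5, 21) = -7
S0 (MAX): max(19, -7) = 19
MAX at S0 wants the highest of {M1=19, M2=-7}, so chooses M1.

M1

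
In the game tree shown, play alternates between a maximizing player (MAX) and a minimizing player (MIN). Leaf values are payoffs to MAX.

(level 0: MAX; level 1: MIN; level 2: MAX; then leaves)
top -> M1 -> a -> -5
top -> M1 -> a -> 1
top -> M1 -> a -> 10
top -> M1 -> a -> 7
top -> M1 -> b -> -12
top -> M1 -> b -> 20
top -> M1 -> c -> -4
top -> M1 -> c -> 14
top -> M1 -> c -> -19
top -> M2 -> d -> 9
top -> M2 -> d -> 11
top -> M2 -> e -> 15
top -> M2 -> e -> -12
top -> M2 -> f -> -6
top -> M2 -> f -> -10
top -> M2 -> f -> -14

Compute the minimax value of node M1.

10

a (MAX): max(-5, 1, 10, 7) = 10
b (MAX): max(-12, 20) = 20
c (MAX): max(-4, 14, -19) = 14
M1 (MIN): min(10, 20, 14) = 10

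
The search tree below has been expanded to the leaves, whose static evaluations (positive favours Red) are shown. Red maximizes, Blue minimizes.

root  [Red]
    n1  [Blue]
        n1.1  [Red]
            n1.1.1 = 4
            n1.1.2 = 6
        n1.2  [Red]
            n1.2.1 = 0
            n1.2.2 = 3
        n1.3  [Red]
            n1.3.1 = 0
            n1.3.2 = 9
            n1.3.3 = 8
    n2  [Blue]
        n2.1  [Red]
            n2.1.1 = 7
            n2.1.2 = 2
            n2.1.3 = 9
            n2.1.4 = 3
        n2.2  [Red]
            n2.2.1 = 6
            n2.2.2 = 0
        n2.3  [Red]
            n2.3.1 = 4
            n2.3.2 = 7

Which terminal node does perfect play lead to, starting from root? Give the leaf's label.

n2.2.1

n1.1 (Red): max(4, 6) = 6
n1.2 (Red): max(0, 3) = 3
n1.3 (Red): max(0, 9, 8) = 9
n1 (Blue): min(6, 3, 9) = 3
n2.1 (Red): max(7, 2, 9, 3) = 9
n2.2 (Red): max(6, 0) = 6
n2.3 (Red): max(4, 7) = 7
n2 (Blue): min(9, 6, 7) = 6
root (Red): max(3, 6) = 6
At root, Red picks n2 (highest: 6).
At n2, Blue picks n2.2 (lowest: 6).
At n2.2, Red picks n2.2.1 (highest: 6).
Terminal value 6.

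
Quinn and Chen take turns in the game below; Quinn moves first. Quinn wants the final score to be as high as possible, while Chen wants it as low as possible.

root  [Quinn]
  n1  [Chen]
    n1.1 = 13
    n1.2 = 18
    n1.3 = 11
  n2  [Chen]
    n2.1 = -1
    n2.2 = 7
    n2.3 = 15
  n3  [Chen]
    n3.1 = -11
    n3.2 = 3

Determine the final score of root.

11

n1 (Chen): min(13, 18, 11) = 11
n2 (Chen): min(-1, 7, 15) = -1
n3 (Chen): min(-11, 3) = -11
root (Quinn): max(11, -1, -11) = 11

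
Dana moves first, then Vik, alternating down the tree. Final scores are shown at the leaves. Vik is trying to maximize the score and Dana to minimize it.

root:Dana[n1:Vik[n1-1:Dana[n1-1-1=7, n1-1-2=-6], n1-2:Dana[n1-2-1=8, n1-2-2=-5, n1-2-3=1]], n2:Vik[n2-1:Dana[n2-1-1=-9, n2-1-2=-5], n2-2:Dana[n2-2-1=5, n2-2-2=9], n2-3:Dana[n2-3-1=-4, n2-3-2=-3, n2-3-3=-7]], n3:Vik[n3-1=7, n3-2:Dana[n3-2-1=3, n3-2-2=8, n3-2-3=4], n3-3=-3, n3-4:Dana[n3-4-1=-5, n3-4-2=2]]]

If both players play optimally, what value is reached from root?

n1-1 (Dana): min(7, -6) = -6
n1-2 (Dana): min(8, -5, 1) = -5
n1 (Vik): max(-6, -5) = -5
n2-1 (Dana): min(-9, -5) = -9
n2-2 (Dana): min(5, 9) = 5
n2-3 (Dana): min(-4, -3, -7) = -7
n2 (Vik): max(-9, 5, -7) = 5
n3-2 (Dana): min(3, 8, 4) = 3
n3-4 (Dana): min(-5, 2) = -5
n3 (Vik): max(7, 3, -3, -5) = 7
root (Dana): min(-5, 5, 7) = -5

-5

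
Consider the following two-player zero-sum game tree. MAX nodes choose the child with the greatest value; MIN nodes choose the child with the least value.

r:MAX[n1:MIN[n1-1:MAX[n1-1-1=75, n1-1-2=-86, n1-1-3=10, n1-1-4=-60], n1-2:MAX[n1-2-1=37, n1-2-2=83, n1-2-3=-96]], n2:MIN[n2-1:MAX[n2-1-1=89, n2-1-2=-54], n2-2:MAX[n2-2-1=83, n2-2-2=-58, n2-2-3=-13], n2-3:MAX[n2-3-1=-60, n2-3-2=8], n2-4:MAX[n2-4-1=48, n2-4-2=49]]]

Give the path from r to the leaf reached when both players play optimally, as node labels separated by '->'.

n1-1 (MAX): max(75, -86, 10, -60) = 75
n1-2 (MAX): max(37, 83, -96) = 83
n1 (MIN): min(75, 83) = 75
n2-1 (MAX): max(89, -54) = 89
n2-2 (MAX): max(83, -58, -13) = 83
n2-3 (MAX): max(-60, 8) = 8
n2-4 (MAX): max(48, 49) = 49
n2 (MIN): min(89, 83, 8, 49) = 8
r (MAX): max(75, 8) = 75
At r, MAX picks n1 (highest: 75).
At n1, MIN picks n1-1 (lowest: 75).
At n1-1, MAX picks n1-1-1 (highest: 75).
Terminal value 75.

r -> n1 -> n1-1 -> n1-1-1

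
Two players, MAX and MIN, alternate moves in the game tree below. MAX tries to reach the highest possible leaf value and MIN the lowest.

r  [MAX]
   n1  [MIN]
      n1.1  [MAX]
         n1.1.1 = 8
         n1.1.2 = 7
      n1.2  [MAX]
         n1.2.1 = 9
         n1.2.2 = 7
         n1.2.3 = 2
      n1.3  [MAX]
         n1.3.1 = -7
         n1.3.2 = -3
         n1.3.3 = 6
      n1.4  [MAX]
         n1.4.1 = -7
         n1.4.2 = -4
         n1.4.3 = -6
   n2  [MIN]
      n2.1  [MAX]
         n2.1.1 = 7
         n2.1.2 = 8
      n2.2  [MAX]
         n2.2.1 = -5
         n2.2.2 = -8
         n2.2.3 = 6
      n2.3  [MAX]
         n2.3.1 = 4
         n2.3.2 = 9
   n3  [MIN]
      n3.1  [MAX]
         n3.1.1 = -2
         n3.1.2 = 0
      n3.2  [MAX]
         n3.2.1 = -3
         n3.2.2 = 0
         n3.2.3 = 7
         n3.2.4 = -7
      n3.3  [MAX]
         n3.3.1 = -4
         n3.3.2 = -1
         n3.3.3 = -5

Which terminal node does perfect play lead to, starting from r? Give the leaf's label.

n1.1 (MAX): max(8, 7) = 8
n1.2 (MAX): max(9, 7, 2) = 9
n1.3 (MAX): max(-7, -3, 6) = 6
n1.4 (MAX): max(-7, -4, -6) = -4
n1 (MIN): min(8, 9, 6, -4) = -4
n2.1 (MAX): max(7, 8) = 8
n2.2 (MAX): max(-5, -8, 6) = 6
n2.3 (MAX): max(4, 9) = 9
n2 (MIN): min(8, 6, 9) = 6
n3.1 (MAX): max(-2, 0) = 0
n3.2 (MAX): max(-3, 0, 7, -7) = 7
n3.3 (MAX): max(-4, -1, -5) = -1
n3 (MIN): min(0, 7, -1) = -1
r (MAX): max(-4, 6, -1) = 6
At r, MAX picks n2 (highest: 6).
At n2, MIN picks n2.2 (lowest: 6).
At n2.2, MAX picks n2.2.3 (highest: 6).
Terminal value 6.

n2.2.3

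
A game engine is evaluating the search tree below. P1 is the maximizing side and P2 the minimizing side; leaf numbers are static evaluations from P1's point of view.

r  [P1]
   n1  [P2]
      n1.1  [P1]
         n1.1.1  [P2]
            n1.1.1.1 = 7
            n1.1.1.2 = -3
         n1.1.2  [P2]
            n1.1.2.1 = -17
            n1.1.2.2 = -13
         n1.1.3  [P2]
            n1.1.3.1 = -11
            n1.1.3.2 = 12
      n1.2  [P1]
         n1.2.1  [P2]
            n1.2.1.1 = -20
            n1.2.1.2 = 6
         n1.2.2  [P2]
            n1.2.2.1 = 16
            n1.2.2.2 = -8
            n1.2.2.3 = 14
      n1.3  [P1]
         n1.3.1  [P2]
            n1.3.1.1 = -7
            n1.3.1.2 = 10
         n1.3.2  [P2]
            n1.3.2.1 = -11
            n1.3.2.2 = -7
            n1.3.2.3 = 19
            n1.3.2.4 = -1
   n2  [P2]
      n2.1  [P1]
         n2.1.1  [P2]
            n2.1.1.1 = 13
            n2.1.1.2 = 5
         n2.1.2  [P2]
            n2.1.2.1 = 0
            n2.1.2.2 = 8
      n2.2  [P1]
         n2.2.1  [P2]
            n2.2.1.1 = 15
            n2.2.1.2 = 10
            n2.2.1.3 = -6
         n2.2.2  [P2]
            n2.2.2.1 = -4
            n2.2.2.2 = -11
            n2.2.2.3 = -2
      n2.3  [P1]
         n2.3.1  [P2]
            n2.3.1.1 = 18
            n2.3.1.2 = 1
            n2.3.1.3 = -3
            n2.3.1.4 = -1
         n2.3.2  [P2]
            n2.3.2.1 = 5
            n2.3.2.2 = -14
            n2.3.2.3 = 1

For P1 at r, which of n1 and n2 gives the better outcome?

n1.1.1 (P2): min(7, -3) = -3
n1.1.2 (P2): min(-17, -13) = -17
n1.1.3 (P2): min(-11, 12) = -11
n1.1 (P1): max(-3, -17, -11) = -3
n1.2.1 (P2): min(-20, 6) = -20
n1.2.2 (P2): min(16, -8, 14) = -8
n1.2 (P1): max(-20, -8) = -8
n1.3.1 (P2): min(-7, 10) = -7
n1.3.2 (P2): min(-11, -7, 19, -1) = -11
n1.3 (P1): max(-7, -11) = -7
n1 (P2): min(-3, -8, -7) = -8
n2.1.1 (P2): min(13, 5) = 5
n2.1.2 (P2): min(0, 8) = 0
n2.1 (P1): max(5, 0) = 5
n2.2.1 (P2): min(15, 10, -6) = -6
n2.2.2 (P2): min(-4, -11, -2) = -11
n2.2 (P1): max(-6, -11) = -6
n2.3.1 (P2): min(18, 1, -3, -1) = -3
n2.3.2 (P2): min(5, -14, 1) = -14
n2.3 (P1): max(-3, -14) = -3
n2 (P2): min(5, -6, -3) = -6
P1 prefers the higher value; n1=-8, n2=-6. n2 is better since -6 > -8.

n2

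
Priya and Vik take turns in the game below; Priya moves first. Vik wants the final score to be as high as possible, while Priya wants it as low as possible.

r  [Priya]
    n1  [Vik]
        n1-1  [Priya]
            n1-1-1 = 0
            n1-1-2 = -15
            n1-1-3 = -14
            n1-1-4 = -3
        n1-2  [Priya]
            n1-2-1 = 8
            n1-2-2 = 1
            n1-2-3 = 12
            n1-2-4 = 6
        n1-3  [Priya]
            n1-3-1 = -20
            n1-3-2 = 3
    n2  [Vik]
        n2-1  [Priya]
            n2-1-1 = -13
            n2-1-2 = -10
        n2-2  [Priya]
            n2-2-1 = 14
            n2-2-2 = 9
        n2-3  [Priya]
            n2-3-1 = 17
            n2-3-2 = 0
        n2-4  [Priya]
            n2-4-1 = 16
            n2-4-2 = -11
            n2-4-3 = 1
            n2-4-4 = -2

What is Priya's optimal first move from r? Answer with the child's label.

n1

n1-1 (Priya): min(0, -15, -14, -3) = -15
n1-2 (Priya): min(8, 1, 12, 6) = 1
n1-3 (Priya): min(-20, 3) = -20
n1 (Vik): max(-15, 1, -20) = 1
n2-1 (Priya): min(-13, -10) = -13
n2-2 (Priya): min(14, 9) = 9
n2-3 (Priya): min(17, 0) = 0
n2-4 (Priya): min(16, -11, 1, -2) = -11
n2 (Vik): max(-13, 9, 0, -11) = 9
r (Priya): min(1, 9) = 1
Priya at r wants the lowest of {n1=1, n2=9}, so chooses n1.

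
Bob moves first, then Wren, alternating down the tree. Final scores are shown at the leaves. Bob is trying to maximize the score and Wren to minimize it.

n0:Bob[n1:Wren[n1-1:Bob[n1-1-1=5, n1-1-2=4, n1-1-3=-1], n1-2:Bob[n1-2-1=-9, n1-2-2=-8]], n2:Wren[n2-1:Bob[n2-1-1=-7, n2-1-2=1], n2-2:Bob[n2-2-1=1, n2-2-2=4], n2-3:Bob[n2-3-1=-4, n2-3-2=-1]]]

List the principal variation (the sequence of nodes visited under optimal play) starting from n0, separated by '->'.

n1-1 (Bob): max(5, 4, -1) = 5
n1-2 (Bob): max(-9, -8) = -8
n1 (Wren): min(5, -8) = -8
n2-1 (Bob): max(-7, 1) = 1
n2-2 (Bob): max(1, 4) = 4
n2-3 (Bob): max(-4, -1) = -1
n2 (Wren): min(1, 4, -1) = -1
n0 (Bob): max(-8, -1) = -1
At n0, Bob picks n2 (highest: -1).
At n2, Wren picks n2-3 (lowest: -1).
At n2-3, Bob picks n2-3-2 (highest: -1).
Terminal value -1.

n0 -> n2 -> n2-3 -> n2-3-2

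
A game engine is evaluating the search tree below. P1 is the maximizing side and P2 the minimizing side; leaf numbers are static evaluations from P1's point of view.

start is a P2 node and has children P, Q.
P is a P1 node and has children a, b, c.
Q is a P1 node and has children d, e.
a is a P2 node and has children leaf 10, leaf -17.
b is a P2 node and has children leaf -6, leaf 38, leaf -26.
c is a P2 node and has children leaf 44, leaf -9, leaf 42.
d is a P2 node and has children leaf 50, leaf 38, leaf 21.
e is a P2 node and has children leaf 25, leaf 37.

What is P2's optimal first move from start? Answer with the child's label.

a (P2): min(10, -17) = -17
b (P2): min(-6, 38, -26) = -26
c (P2): min(44, -9, 42) = -9
P (P1): max(-17, -26, -9) = -9
d (P2): min(50, 38, 21) = 21
e (P2): min(25, 37) = 25
Q (P1): max(21, 25) = 25
start (P2): min(-9, 25) = -9
P2 at start wants the lowest of {P=-9, Q=25}, so chooses P.

P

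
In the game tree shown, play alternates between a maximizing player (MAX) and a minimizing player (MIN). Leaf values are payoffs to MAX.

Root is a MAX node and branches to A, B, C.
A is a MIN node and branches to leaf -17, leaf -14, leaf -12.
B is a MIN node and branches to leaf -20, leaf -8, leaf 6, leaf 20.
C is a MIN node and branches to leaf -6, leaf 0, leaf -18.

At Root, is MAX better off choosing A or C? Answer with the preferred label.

A

A (MIN): min(-17, -14, -12) = -17
C (MIN): min(-6, 0, -18) = -18
MAX prefers the higher value; A=-17, C=-18. A is better since -17 > -18.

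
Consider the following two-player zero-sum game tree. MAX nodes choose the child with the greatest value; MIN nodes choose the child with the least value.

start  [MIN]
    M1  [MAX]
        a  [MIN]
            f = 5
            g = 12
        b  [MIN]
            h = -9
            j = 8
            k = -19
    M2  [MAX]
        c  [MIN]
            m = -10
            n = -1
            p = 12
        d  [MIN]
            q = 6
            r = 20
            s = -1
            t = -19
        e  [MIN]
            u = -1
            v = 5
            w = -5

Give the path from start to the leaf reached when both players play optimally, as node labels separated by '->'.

start -> M2 -> e -> w

a (MIN): min(5, 12) = 5
b (MIN): min(-9, 8, -19) = -19
M1 (MAX): max(5, -19) = 5
c (MIN): min(-10, -1, 12) = -10
d (MIN): min(6, 20, -1, -19) = -19
e (MIN): min(-1, 5, -5) = -5
M2 (MAX): max(-10, -19, -5) = -5
start (MIN): min(5, -5) = -5
At start, MIN picks M2 (lowest: -5).
At M2, MAX picks e (highest: -5).
At e, MIN picks w (lowest: -5).
Terminal value -5.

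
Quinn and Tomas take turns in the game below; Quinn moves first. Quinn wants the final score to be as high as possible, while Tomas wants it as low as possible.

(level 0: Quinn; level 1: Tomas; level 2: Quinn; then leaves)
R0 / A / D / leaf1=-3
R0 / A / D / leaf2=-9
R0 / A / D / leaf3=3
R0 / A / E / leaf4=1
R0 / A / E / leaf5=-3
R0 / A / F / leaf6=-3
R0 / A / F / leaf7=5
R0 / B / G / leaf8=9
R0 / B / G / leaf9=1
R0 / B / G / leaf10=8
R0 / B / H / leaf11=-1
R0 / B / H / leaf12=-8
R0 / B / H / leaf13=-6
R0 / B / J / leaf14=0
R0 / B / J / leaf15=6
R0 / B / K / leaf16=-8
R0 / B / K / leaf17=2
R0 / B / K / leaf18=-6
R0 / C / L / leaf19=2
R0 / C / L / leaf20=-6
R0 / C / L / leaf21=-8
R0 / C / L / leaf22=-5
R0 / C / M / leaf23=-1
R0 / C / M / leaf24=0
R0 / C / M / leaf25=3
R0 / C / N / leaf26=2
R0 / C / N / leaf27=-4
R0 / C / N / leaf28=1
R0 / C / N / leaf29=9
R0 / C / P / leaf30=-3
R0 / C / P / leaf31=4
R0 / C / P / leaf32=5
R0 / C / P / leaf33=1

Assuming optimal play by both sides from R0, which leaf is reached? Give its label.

leaf19

D (Quinn): max(-3, -9, 3) = 3
E (Quinn): max(1, -3) = 1
F (Quinn): max(-3, 5) = 5
A (Tomas): min(3, 1, 5) = 1
G (Quinn): max(9, 1, 8) = 9
H (Quinn): max(-1, -8, -6) = -1
J (Quinn): max(0, 6) = 6
K (Quinn): max(-8, 2, -6) = 2
B (Tomas): min(9, -1, 6, 2) = -1
L (Quinn): max(2, -6, -8, -5) = 2
M (Quinn): max(-1, 0, 3) = 3
N (Quinn): max(2, -4, 1, 9) = 9
P (Quinn): max(-3, 4, 5, 1) = 5
C (Tomas): min(2, 3, 9, 5) = 2
R0 (Quinn): max(1, -1, 2) = 2
At R0, Quinn picks C (highest: 2).
At C, Tomas picks L (lowest: 2).
At L, Quinn picks leaf19 (highest: 2).
Terminal value 2.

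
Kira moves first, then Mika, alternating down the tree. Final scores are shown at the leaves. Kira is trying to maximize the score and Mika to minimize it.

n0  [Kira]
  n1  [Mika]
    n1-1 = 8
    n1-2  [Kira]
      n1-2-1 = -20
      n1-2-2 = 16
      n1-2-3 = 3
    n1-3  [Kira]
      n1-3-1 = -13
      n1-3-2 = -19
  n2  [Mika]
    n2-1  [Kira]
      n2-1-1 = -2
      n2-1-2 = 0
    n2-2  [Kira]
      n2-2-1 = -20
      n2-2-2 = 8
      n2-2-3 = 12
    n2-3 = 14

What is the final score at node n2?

0

n2-1 (Kira): max(-2, 0) = 0
n2-2 (Kira): max(-20, 8, 12) = 12
n2 (Mika): min(0, 12, 14) = 0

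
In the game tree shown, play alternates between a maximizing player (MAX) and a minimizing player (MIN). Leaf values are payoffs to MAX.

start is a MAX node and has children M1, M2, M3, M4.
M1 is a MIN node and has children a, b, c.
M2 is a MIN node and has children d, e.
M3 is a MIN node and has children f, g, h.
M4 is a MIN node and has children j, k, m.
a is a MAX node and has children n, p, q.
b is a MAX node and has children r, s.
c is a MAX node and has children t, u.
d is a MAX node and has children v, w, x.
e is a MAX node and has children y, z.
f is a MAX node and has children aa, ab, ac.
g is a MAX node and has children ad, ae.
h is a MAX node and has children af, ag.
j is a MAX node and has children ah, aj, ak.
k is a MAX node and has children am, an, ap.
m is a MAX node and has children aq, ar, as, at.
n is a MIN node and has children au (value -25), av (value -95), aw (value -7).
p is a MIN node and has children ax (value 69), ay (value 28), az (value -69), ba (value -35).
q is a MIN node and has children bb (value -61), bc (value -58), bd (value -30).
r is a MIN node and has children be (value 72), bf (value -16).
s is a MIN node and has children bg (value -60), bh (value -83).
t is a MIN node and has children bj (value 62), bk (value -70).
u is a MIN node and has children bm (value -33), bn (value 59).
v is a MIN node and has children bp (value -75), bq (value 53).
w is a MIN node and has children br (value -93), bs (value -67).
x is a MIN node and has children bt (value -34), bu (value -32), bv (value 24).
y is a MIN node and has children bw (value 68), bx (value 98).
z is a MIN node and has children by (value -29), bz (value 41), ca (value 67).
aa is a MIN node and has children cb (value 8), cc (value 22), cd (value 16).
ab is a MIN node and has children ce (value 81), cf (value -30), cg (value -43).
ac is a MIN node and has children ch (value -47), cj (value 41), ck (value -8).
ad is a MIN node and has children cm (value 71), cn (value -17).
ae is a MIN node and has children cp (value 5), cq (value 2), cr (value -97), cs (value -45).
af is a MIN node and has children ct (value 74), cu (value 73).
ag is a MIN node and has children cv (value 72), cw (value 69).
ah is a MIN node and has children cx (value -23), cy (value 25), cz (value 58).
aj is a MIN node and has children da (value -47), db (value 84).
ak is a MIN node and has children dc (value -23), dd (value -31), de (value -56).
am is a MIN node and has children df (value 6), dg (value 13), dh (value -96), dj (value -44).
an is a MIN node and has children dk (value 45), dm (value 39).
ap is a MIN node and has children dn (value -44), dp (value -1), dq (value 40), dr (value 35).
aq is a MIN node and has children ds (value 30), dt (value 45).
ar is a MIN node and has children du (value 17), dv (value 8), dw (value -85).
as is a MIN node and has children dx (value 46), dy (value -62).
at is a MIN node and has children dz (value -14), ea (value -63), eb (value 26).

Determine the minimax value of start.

n (MIN): min(-25, -95, -7) = -95
p (MIN): min(69, 28, -69, -35) = -69
q (MIN): min(-61, -58, -30) = -61
a (MAX): max(-95, -69, -61) = -61
r (MIN): min(72, -16) = -16
s (MIN): min(-60, -83) = -83
b (MAX): max(-16, -83) = -16
t (MIN): min(62, -70) = -70
u (MIN): min(-33, 59) = -33
c (MAX): max(-70, -33) = -33
M1 (MIN): min(-61, -16, -33) = -61
v (MIN): min(-75, 53) = -75
w (MIN): min(-93, -67) = -93
x (MIN): min(-34, -32, 24) = -34
d (MAX): max(-75, -93, -34) = -34
y (MIN): min(68, 98) = 68
z (MIN): min(-29, 41, 67) = -29
e (MAX): max(68, -29) = 68
M2 (MIN): min(-34, 68) = -34
aa (MIN): min(8, 22, 16) = 8
ab (MIN): min(81, -30, -43) = -43
ac (MIN): min(-47, 41, -8) = -47
f (MAX): max(8, -43, -47) = 8
ad (MIN): min(71, -17) = -17
ae (MIN): min(5, 2, -97, -45) = -97
g (MAX): max(-17, -97) = -17
af (MIN): min(74, 73) = 73
ag (MIN): min(72, 69) = 69
h (MAX): max(73, 69) = 73
M3 (MIN): min(8, -17, 73) = -17
ah (MIN): min(-23, 25, 58) = -23
aj (MIN): min(-47, 84) = -47
ak (MIN): min(-23, -31, -56) = -56
j (MAX): max(-23, -47, -56) = -23
am (MIN): min(6, 13, -96, -44) = -96
an (MIN): min(45, 39) = 39
ap (MIN): min(-44, -1, 40, 35) = -44
k (MAX): max(-96, 39, -44) = 39
aq (MIN): min(30, 45) = 30
ar (MIN): min(17, 8, -85) = -85
as (MIN): min(46, -62) = -62
at (MIN): min(-14, -63, 26) = -63
m (MAX): max(30, -85, -62, -63) = 30
M4 (MIN): min(-23, 39, 30) = -23
start (MAX): max(-61, -34, -17, -23) = -17

-17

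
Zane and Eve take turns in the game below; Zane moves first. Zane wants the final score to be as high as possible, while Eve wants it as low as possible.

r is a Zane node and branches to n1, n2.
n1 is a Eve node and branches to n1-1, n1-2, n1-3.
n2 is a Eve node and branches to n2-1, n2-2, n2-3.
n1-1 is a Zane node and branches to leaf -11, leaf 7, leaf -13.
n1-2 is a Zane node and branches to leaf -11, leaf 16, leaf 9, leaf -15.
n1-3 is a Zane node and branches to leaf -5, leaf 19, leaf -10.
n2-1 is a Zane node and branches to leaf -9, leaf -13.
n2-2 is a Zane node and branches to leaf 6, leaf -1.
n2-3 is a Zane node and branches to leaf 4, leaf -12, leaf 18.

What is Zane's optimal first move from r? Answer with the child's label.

n1

n1-1 (Zane): max(-11, 7, -13) = 7
n1-2 (Zane): max(-11, 16, 9, -15) = 16
n1-3 (Zane): max(-5, 19, -10) = 19
n1 (Eve): min(7, 16, 19) = 7
n2-1 (Zane): max(-9, -13) = -9
n2-2 (Zane): max(6, -1) = 6
n2-3 (Zane): max(4, -12, 18) = 18
n2 (Eve): min(-9, 6, 18) = -9
r (Zane): max(7, -9) = 7
Zane at r wants the highest of {n1=7, n2=-9}, so chooses n1.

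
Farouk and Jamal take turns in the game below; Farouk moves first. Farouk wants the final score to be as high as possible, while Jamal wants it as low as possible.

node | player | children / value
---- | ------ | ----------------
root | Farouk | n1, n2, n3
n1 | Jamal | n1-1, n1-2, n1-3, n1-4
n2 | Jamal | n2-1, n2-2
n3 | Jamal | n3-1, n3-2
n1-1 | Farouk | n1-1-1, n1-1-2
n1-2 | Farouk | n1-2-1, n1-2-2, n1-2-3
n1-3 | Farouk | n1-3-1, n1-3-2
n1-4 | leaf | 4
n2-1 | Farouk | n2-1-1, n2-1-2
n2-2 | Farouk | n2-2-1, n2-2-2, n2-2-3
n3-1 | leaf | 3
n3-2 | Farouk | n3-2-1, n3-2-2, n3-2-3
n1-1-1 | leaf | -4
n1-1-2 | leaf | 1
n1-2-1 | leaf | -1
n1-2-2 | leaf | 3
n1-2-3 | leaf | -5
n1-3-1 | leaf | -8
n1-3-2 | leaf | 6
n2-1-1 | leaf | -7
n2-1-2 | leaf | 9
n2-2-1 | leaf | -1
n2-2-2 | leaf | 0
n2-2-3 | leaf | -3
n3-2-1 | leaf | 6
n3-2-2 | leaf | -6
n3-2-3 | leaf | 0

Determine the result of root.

n1-1 (Farouk): max(-4, 1) = 1
n1-2 (Farouk): max(-1, 3, -5) = 3
n1-3 (Farouk): max(-8, 6) = 6
n1 (Jamal): min(1, 3, 6, 4) = 1
n2-1 (Farouk): max(-7, 9) = 9
n2-2 (Farouk): max(-1, 0, -3) = 0
n2 (Jamal): min(9, 0) = 0
n3-2 (Farouk): max(6, -6, 0) = 6
n3 (Jamal): min(3, 6) = 3
root (Farouk): max(1, 0, 3) = 3

3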